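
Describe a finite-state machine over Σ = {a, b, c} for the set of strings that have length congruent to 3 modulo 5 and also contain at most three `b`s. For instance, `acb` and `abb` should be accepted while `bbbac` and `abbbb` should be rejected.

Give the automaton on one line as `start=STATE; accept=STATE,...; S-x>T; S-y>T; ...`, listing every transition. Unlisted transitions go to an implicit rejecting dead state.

start=q0; accept=q6,q7,q8,q9; q0-a>q1; q0-b>q2; q0-c>q1; q1-a>q3; q1-b>q4; q1-c>q3; q2-a>q4; q2-b>q5; q2-c>q4; q3-a>q6; q3-b>q7; q3-c>q6; q4-a>q7; q4-b>q8; q4-c>q7; q5-a>q8; q5-b>q9; q5-c>q8; q6-a>q10; q6-b>q11; q6-c>q10; q7-a>q11; q7-b>q12; q7-c>q11; q8-a>q12; q8-b>q13; q8-c>q12; q9-a>q13; q9-b>q14; q9-c>q13; q10-a>q0; q10-b>q15; q10-c>q0; q11-a>q15; q11-b>q16; q11-c>q15; q12-a>q16; q12-b>q17; q12-c>q16; q13-a>q17; q13-b>q14; q13-c>q17; q14-a>q14; q14-b>q14; q14-c>q14; q15-a>q2; q15-b>q18; q15-c>q2; q16-a>q18; q16-b>q19; q16-c>q18; q17-a>q19; q17-b>q14; q17-c>q19; q18-a>q5; q18-b>q20; q18-c>q5; q19-a>q20; q19-b>q14; q19-c>q20; q20-a>q9; q20-b>q14; q20-c>q9

Run two small machines in parallel and take their product. The first has 5 states tracking the input length modulo 5; the second has 5 states tracking the count of `b`s, saturating at 4. A product state is a pair (one from each), accepting exactly when both do. Minimizing collapses redundant product states.
With 21 states:
          a    b    c  
>  q0     q1   q2   q1 
   q1     q3   q4   q3 
   q2     q4   q5   q4 
   q3     q6   q7   q6 
   q4     q7   q8   q7 
   q5     q8   q9   q8 
 * q6    q10  q11  q10 
 * q7    q11  q12  q11 
 * q8    q12  q13  q12 
 * q9    q13  q14  q13 
   q10    q0  q15   q0 
   q11   q15  q16  q15 
   q12   q16  q17  q16 
   q13   q17  q14  q17 
   q14   q14  q14  q14 
   q15    q2  q18   q2 
   q16   q18  q19  q18 
   q17   q19  q14  q19 
   q18    q5  q20   q5 
   q19   q20  q14  q20 
   q20    q9  q14   q9 
(> = start, * = accepting)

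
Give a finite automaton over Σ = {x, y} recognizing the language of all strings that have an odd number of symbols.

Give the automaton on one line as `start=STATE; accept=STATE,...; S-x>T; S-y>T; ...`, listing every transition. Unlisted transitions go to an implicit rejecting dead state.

start=s0; accept=s1; s0-x>s1; s0-y>s1; s1-x>s0; s1-y>s0

Only the length mod 2 matters, so use a 2-cycle: from any state, every input symbol moves to the next state, wrapping s1 back to s0. Mark s1 accepting.
A 2-state machine:
        x   y  
>  s0   s1  s1 
 * s1   s0  s0 
(> = start, * = accepting)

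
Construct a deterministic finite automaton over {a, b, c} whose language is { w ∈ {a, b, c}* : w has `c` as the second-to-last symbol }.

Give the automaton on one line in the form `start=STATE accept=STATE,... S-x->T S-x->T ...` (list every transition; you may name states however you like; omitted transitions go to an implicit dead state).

Because acceptance depends on a position counted from the end, the machine has to buffer the most recent 2 symbols. Make each state the string of the last up-to-2 symbols read; on input `x` shift the window left and append `x`. Accept when the buffered window has length 2 and begins with `c`.
A 13-state machine:
          a    b    c  
>  q0     q1   q2   q3 
   q1     q4   q5   q6 
   q2     q7   q8   q9 
   q3    q10  q11  q12 
   q4     q4   q5   q6 
   q5     q7   q8   q9 
   q6    q10  q11  q12 
   q7     q4   q5   q6 
   q8     q7   q8   q9 
   q9    q10  q11  q12 
 * q10    q4   q5   q6 
 * q11    q7   q8   q9 
 * q12   q10  q11  q12 
(> = start, * = accepting)

start=q0 accept=q10,q11,q12 q0-a->q1 q0-b->q2 q0-c->q3 q1-a->q4 q1-b->q5 q1-c->q6 q2-a->q7 q2-b->q8 q2-c->q9 q3-a->q10 q3-b->q11 q3-c->q12 q4-a->q4 q4-b->q5 q4-c->q6 q5-a->q7 q5-b->q8 q5-c->q9 q6-a->q10 q6-b->q11 q6-c->q12 q7-a->q4 q7-b->q5 q7-c->q6 q8-a->q7 q8-b->q8 q8-c->q9 q9-a->q10 q9-b->q11 q9-c->q12 q10-a->q4 q10-b->q5 q10-c->q6 q11-a->q7 q11-b->q8 q11-c->q9 q12-a->q10 q12-b->q11 q12-c->q12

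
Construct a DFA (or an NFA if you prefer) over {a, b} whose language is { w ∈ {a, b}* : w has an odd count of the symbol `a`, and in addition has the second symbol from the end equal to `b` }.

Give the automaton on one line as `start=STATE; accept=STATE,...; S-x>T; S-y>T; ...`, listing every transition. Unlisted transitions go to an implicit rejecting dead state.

Handle the two conditions separately and then intersect. The first has 2 states tracking the count of `a`s modulo 2; the second has 7 states tracking the last 2 symbols read. A product state is a pair (one from each), accepting exactly when both do.
          a    b  
>  q0     q1   q2 
   q1     q3   q4 
   q2     q5   q6 
   q3     q7   q8 
   q4     q9  q10 
 * q5     q3   q4 
   q6     q5   q6 
   q7     q3   q4 
   q8     q5   q6 
   q9     q7   q8 
 * q10    q9  q10 
(> = start, * = accepting)

start=q0; accept=q5,q10; q0-a>q1; q0-b>q2; q1-a>q3; q1-b>q4; q2-a>q5; q2-b>q6; q3-a>q7; q3-b>q8; q4-a>q9; q4-b>q10; q5-a>q3; q5-b>q4; q6-a>q5; q6-b>q6; q7-a>q3; q7-b>q4; q8-a>q5; q8-b>q6; q9-a>q7; q9-b>q8; q10-a>q9; q10-b>q10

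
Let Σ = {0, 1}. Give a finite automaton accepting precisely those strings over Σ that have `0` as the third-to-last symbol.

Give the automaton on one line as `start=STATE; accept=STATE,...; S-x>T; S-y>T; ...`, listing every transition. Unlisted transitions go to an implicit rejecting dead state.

A DFA must remember the last 3 symbols (since which symbol is third-to-last isn't known until the input ends). Use one state per possible window of the last ≤3 symbols; accept from those whose window starts with `0`.
A 15-state machine:
          0    1  
>  s0     s1   s2 
   s1     s3   s4 
   s2     s5   s6 
   s3     s7   s8 
   s4     s9  s10 
   s5    s11  s12 
   s6    s13  s14 
 * s7     s7   s8 
 * s8     s9  s10 
 * s9    s11  s12 
 * s10   s13  s14 
   s11    s7   s8 
   s12    s9  s10 
   s13   s11  s12 
   s14   s13  s14 
(> = start, * = accepting)

start=s0; accept=s7,s8,s9,s10; s0-0>s1; s0-1>s2; s1-0>s3; s1-1>s4; s2-0>s5; s2-1>s6; s3-0>s7; s3-1>s8; s4-0>s9; s4-1>s10; s5-0>s11; s5-1>s12; s6-0>s13; s6-1>s14; s7-0>s7; s7-1>s8; s8-0>s9; s8-1>s10; s9-0>s11; s9-1>s12; s10-0>s13; s10-1>s14; s11-0>s7; s11-1>s8; s12-0>s9; s12-1>s10; s13-0>s11; s13-1>s12; s14-0>s13; s14-1>s14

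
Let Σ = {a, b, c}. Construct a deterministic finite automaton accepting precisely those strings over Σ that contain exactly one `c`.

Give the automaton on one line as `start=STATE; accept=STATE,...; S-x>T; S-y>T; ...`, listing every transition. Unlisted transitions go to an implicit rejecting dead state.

Count `c`s, saturating at 2: state q0 means no `c` yet, q1 means one `c` seen, q2 means more than one. Each `c` increments (capped at q2); other symbols loop. Accept from {q1}.
A 3-state machine:
        a   b   c  
>  q0   q0  q0  q1 
 * q1   q1  q1  q2 
   q2   q2  q2  q2 
(> = start, * = accepting)

start=q0; accept=q1; q0-a>q0; q0-b>q0; q0-c>q1; q1-a>q1; q1-b>q1; q1-c>q2; q2-a>q2; q2-b>q2; q2-c>q2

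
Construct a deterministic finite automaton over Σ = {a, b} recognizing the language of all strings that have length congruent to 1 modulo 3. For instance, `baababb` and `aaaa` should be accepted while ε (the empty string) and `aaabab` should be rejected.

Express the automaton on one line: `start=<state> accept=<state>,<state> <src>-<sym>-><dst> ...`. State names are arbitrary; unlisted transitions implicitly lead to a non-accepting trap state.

Only the length mod 3 matters, so use a 3-cycle: from any state, every input symbol moves to the next state, wrapping q2 back to q0. Mark q1 accepting.
3 states suffice.
        a   b  
>  q0   q1  q1 
 * q1   q2  q2 
   q2   q0  q0 
(> = start, * = accepting)

start=q0 accept=q1 q0-a->q1 q0-b->q1 q1-a->q2 q1-b->q2 q2-a->q0 q2-b->q0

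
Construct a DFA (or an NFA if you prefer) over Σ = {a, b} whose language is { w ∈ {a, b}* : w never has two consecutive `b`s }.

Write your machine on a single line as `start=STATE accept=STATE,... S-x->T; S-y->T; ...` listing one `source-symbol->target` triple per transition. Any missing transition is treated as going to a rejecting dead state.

Track partial matches of the forbidden pattern `bb`. State q2 is a dead state reached once `bb` has occurred; every other state accepts. q0 means no part of `bb` is currently matched.
        a   b  
>* q0   q0  q1 
 * q1   q0  q2 
   q2   q2  q2 
(> = start, * = accepting)

start=q0; accept=q0,q1; q0-a->q0; q0-b->q1; q1-a->q0; q1-b->q2; q2-a->q2; q2-b->q2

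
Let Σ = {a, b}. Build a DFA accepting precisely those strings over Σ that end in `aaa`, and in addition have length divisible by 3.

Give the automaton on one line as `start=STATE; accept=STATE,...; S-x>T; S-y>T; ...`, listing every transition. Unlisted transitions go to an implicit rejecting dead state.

start=S0; accept=S5; S0-a>S1; S0-b>S2; S1-a>S3; S1-b>S4; S2-a>S4; S2-b>S4; S3-a>S5; S3-b>S0; S4-a>S0; S4-b>S0; S5-a>S1; S5-b>S2

Run two small machines in parallel and take their product. The first has 4 states tracking how much of the suffix `aaa` has currently been matched; the second has 3 states tracking the input length modulo 3. A product state is a pair (one from each), accepting exactly when both do. Minimizing collapses redundant product states.
With 6 states:
        a   b  
>  S0   S1  S2 
   S1   S3  S4 
   S2   S4  S4 
   S3   S5  S0 
   S4   S0  S0 
 * S5   S1  S2 
(> = start, * = accepting)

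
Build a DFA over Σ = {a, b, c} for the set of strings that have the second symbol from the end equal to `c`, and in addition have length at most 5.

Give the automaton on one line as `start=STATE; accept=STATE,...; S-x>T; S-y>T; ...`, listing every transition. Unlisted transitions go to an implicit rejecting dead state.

start=s0; accept=s5,s6,s9,s10,s13,s14; s0-a>s1; s0-b>s1; s0-c>s2; s1-a>s3; s1-b>s3; s1-c>s4; s2-a>s5; s2-b>s5; s2-c>s6; s3-a>s7; s3-b>s7; s3-c>s8; s4-a>s9; s4-b>s9; s4-c>s10; s5-a>s7; s5-b>s7; s5-c>s8; s6-a>s9; s6-b>s9; s6-c>s10; s7-a>s11; s7-b>s11; s7-c>s12; s8-a>s13; s8-b>s13; s8-c>s14; s9-a>s11; s9-b>s11; s9-c>s12; s10-a>s13; s10-b>s13; s10-c>s14; s11-a>s11; s11-b>s11; s11-c>s11; s12-a>s13; s12-b>s13; s12-c>s13; s13-a>s11; s13-b>s11; s13-c>s11; s14-a>s13; s14-b>s13; s14-c>s13

Handle the two conditions separately and then intersect. The first has 13 states tracking the last 2 symbols read; the second has 7 states tracking the input length, saturating at 6. A product state is a pair (one from each), accepting exactly when both do. Equivalent product states are then merged.
15 states suffice.
          a    b    c  
>  s0     s1   s1   s2 
   s1     s3   s3   s4 
   s2     s5   s5   s6 
   s3     s7   s7   s8 
   s4     s9   s9  s10 
 * s5     s7   s7   s8 
 * s6     s9   s9  s10 
   s7    s11  s11  s12 
   s8    s13  s13  s14 
 * s9    s11  s11  s12 
 * s10   s13  s13  s14 
   s11   s11  s11  s11 
   s12   s13  s13  s13 
 * s13   s11  s11  s11 
 * s14   s13  s13  s13 
(> = start, * = accepting)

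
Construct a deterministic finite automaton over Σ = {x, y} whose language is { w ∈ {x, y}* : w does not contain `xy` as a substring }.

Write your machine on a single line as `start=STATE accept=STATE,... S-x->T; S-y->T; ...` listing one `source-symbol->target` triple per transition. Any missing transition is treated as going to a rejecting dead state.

This is the complement of 'contains `xy`'. Use the same substring-matching states — A through C holding how much of `xy` has just been matched — but flip the accepting set: everything except the trap C accepts.
       x  y 
>* A   B  A 
 * B   B  C 
   C   C  C 
(> = start, * = accepting)

start=A; accept=A,B; A-x->B; A-y->A; B-x->B; B-y->C; C-x->C; C-y->C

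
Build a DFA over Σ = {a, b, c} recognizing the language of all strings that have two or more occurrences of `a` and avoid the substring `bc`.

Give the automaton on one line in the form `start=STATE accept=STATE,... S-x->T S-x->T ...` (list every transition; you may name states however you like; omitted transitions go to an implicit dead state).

start=S0 accept=S3,S6 S0-a->S1 S0-b->S2 S0-c->S0 S1-a->S3 S1-b->S4 S1-c->S1 S2-a->S1 S2-b->S2 S2-c->S5 S3-a->S3 S3-b->S6 S3-c->S3 S4-a->S3 S4-b->S4 S4-c->S5 S5-a->S5 S5-b->S5 S5-c->S5 S6-a->S3 S6-b->S6 S6-c->S5

Run two small machines in parallel and take their product. One (4 states) tracks the count of `a`s, saturating at 3; the other (3 states) tracks partial matches of the forbidden pattern `bc`. Each combined state is a pair, one component from each; accept when both components accept. Equivalent product states are then merged.
With 7 states:
        a   b   c  
>  S0   S1  S2  S0 
   S1   S3  S4  S1 
   S2   S1  S2  S5 
 * S3   S3  S6  S3 
   S4   S3  S4  S5 
   S5   S5  S5  S5 
 * S6   S3  S6  S5 
(> = start, * = accepting)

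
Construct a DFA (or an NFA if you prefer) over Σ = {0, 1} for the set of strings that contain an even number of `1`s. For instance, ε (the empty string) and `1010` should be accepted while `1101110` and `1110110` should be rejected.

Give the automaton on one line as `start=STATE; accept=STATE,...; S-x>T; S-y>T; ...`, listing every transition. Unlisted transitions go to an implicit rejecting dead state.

The only thing that matters is how many `1`s have appeared, reduced mod 2. Use one state per residue: A for 0, …, B for 1. Reading `1` moves to the next residue; anything else stays put. A is accepting.
       0  1 
>* A   A  B 
   B   B  A 
(> = start, * = accepting)

start=A; accept=A; A-0>A; A-1>B; B-0>B; B-1>A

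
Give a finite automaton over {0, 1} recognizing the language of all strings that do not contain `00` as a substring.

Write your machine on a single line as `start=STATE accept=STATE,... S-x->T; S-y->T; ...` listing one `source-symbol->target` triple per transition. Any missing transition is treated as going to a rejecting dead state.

start=s0; accept=s0,s1; s0-0->s1; s0-1->s0; s1-0->s2; s1-1->s0; s2-0->s2; s2-1->s2

Track partial matches of the forbidden pattern `00`. State s2 is a dead state reached once `00` has occurred; every other state accepts. s0 means no part of `00` is currently matched.
        0   1  
>* s0   s1  s0 
 * s1   s2  s0 
   s2   s2  s2 
(> = start, * = accepting)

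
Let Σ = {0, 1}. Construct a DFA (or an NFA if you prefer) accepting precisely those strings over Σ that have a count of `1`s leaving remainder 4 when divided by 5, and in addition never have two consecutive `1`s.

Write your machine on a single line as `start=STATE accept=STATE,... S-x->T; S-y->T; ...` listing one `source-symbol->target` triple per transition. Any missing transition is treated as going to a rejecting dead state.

Build one automaton per condition and run them in lockstep. The first has 5 states tracking the count of `1`s modulo 5; the second has 3 states tracking partial matches of the forbidden pattern `11`. A product state is a pair (one from each), accepting exactly when both do. Equivalent product states are then merged.
With 11 states:
          0    1  
>  q0     q0   q1 
   q1     q2   q3 
   q2     q2   q4 
   q3     q3   q3 
   q4     q5   q3 
   q5     q5   q6 
   q6     q7   q3 
   q7     q7   q8 
 * q8     q9   q3 
 * q9     q9  q10 
   q10    q0   q3 
(> = start, * = accepting)

start=q0; accept=q8,q9; q0-0->q0; q0-1->q1; q1-0->q2; q1-1->q3; q2-0->q2; q2-1->q4; q3-0->q3; q3-1->q3; q4-0->q5; q4-1->q3; q5-0->q5; q5-1->q6; q6-0->q7; q6-1->q3; q7-0->q7; q7-1->q8; q8-0->q9; q8-1->q3; q9-0->q9; q9-1->q10; q10-0->q0; q10-1->q3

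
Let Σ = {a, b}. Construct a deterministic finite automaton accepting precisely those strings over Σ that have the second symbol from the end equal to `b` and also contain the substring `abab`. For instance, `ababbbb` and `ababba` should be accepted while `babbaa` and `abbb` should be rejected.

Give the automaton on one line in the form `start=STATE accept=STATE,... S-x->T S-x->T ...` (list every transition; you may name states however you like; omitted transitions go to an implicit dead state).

start=S0 accept=S9,S10 S0-a->S1 S0-b->S2 S1-a->S3 S1-b->S4 S2-a->S5 S2-b->S6 S3-a->S3 S3-b->S4 S4-a->S7 S4-b->S6 S5-a->S3 S5-b->S4 S6-a->S5 S6-b->S6 S7-a->S3 S7-b->S8 S8-a->S9 S8-b->S10 S9-a->S11 S9-b->S8 S10-a->S9 S10-b->S10 S11-a->S11 S11-b->S8

Run two small machines in parallel and take their product. The first has 7 states tracking the last 2 symbols read; the second has 5 states tracking whether and how much of `abab` has been seen. A product state is a pair (one from each), accepting exactly when both do.
12 states suffice.
          a    b  
>  S0     S1   S2 
   S1     S3   S4 
   S2     S5   S6 
   S3     S3   S4 
   S4     S7   S6 
   S5     S3   S4 
   S6     S5   S6 
   S7     S3   S8 
   S8     S9  S10 
 * S9    S11   S8 
 * S10    S9  S10 
   S11   S11   S8 
(> = start, * = accepting)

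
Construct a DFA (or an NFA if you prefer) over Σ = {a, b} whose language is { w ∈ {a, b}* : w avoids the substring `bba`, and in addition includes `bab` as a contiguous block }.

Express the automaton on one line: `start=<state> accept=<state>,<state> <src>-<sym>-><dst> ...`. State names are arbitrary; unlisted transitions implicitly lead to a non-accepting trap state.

Build one automaton per condition and run them in lockstep. The first has 4 states tracking partial matches of the forbidden pattern `bba`; the second has 4 states tracking whether and how much of `bab` has been seen. A product state is a pair (one from each), accepting exactly when both do. After merging equivalent states the machine shrinks.
7 states suffice.
        a   b  
>  q0   q0  q1 
   q1   q2  q3 
   q2   q0  q4 
   q3   q3  q3 
 * q4   q5  q6 
 * q5   q5  q4 
 * q6   q3  q6 
(> = start, * = accepting)

start=q0 accept=q4,q5,q6 q0-a->q0 q0-b->q1 q1-a->q2 q1-b->q3 q2-a->q0 q2-b->q4 q3-a->q3 q3-b->q3 q4-a->q5 q4-b->q6 q5-a->q5 q5-b->q4 q6-a->q3 q6-b->q6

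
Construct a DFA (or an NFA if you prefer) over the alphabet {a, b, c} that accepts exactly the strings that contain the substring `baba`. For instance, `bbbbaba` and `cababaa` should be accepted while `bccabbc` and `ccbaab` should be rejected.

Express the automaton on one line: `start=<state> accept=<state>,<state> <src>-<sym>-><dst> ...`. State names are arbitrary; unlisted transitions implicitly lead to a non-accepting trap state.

start=s0 accept=s4 s0-a->s0 s0-b->s1 s0-c->s0 s1-a->s2 s1-b->s1 s1-c->s0 s2-a->s0 s2-b->s3 s2-c->s0 s3-a->s4 s3-b->s1 s3-c->s0 s4-a->s4 s4-b->s4 s4-c->s4

States s0..s3 record the length of the longest prefix of `baba` that matches the current input suffix. Reaching s4 means `baba` has been seen, and we stay there forever. Accept from s4.
5 states suffice.
        a   b   c  
>  s0   s0  s1  s0 
   s1   s2  s1  s0 
   s2   s0  s3  s0 
   s3   s4  s1  s0 
 * s4   s4  s4  s4 
(> = start, * = accepting)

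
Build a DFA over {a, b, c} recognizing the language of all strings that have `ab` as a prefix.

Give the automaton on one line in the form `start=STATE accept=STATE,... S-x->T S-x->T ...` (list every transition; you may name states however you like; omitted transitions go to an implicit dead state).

Check the first 2 symbols one by one: q0 through q1 record how many have matched `ab` so far; any wrong symbol goes to the dead state q3. After all 2 match we enter the accepting sink q2.
        a   b   c  
>  q0   q1  q3  q3 
   q1   q3  q2  q3 
 * q2   q2  q2  q2 
   q3   q3  q3  q3 
(> = start, * = accepting)

start=q0 accept=q2 q0-a->q1 q0-b->q3 q0-c->q3 q1-a->q3 q1-b->q2 q1-c->q3 q2-a->q2 q2-b->q2 q2-c->q2 q3-a->q3 q3-b->q3 q3-c->q3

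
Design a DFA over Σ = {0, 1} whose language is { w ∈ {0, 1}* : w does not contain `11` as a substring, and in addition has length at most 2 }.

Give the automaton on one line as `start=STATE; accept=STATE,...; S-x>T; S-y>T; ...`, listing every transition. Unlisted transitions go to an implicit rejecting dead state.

start=q0; accept=q0,q1,q2,q3,q4; q0-0>q1; q0-1>q2; q1-0>q3; q1-1>q4; q2-0>q3; q2-1>q5; q3-0>q6; q3-1>q7; q4-0>q6; q4-1>q8; q5-0>q8; q5-1>q8; q6-0>q6; q6-1>q7; q7-0>q6; q7-1>q8; q8-0>q8; q8-1>q8

Run two small machines in parallel and take their product. The first has 3 states tracking partial matches of the forbidden pattern `11`; the second has 4 states tracking the input length, saturating at 3. A product state is a pair (one from each), accepting exactly when both do.
A 9-state machine:
        0   1  
>* q0   q1  q2 
 * q1   q3  q4 
 * q2   q3  q5 
 * q3   q6  q7 
 * q4   q6  q8 
   q5   q8  q8 
   q6   q6  q7 
   q7   q6  q8 
   q8   q8  q8 
(> = start, * = accepting)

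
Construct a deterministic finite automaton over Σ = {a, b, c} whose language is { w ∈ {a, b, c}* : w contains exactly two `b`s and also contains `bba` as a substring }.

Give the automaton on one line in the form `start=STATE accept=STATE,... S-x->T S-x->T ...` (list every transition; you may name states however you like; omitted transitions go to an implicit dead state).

start=S0 accept=S4 S0-a->S0 S0-b->S1 S0-c->S0 S1-a->S2 S1-b->S3 S1-c->S2 S2-a->S2 S2-b->S2 S2-c->S2 S3-a->S4 S3-b->S2 S3-c->S2 S4-a->S4 S4-b->S2 S4-c->S4

Handle the two conditions separately and then intersect. One (4 states) tracks the count of `b`s, saturating at 3; the other (4 states) tracks whether and how much of `bba` has been seen. Each combined state is a pair, one component from each; accept when both components accept. Minimizing collapses redundant product states.
A 5-state machine:
        a   b   c  
>  S0   S0  S1  S0 
   S1   S2  S3  S2 
   S2   S2  S2  S2 
   S3   S4  S2  S2 
 * S4   S4  S2  S4 
(> = start, * = accepting)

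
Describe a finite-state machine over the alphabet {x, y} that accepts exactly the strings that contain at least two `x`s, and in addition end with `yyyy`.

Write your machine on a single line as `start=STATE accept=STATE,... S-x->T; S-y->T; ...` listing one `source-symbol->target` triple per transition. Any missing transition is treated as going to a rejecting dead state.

start=q0; accept=q6; q0-x->q1; q0-y->q0; q1-x->q2; q1-y->q1; q2-x->q2; q2-y->q3; q3-x->q2; q3-y->q4; q4-x->q2; q4-y->q5; q5-x->q2; q5-y->q6; q6-x->q2; q6-y->q6

Build one automaton per condition and run them in lockstep. One (4 states) tracks the count of `x`s, saturating at 3; the other (5 states) tracks how much of the suffix `yyyy` has currently been matched. Each combined state is a pair, one component from each; accept when both components accept. After merging equivalent states the machine shrinks.
7 states suffice.
        x   y  
>  q0   q1  q0 
   q1   q2  q1 
   q2   q2  q3 
   q3   q2  q4 
   q4   q2  q5 
   q5   q2  q6 
 * q6   q2  q6 
(> = start, * = accepting)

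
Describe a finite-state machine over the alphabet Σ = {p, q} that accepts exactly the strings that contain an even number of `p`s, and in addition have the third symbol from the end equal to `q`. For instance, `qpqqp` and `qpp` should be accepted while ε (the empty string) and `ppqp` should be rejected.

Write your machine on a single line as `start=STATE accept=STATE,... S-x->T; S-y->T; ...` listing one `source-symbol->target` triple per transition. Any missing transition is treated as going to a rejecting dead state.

Build one automaton per condition and run them in lockstep. One (2 states) tracks the count of `p`s modulo 2; the other (15 states) tracks the last 3 symbols read. Each combined state is a pair, one component from each; accept when both components accept. Minimizing collapses redundant product states.
With 12 states:
          p    q  
>  s0     s1   s2 
   s1     s0   s3 
   s2     s4   s5 
   s3     s6   s7 
   s4     s8   s3 
   s5     s4   s9 
   s6     s1  s10 
   s7    s11   s7 
 * s8     s1   s2 
 * s9     s4   s9 
 * s10    s4   s5 
 * s11    s1  s10 
(> = start, * = accepting)

start=s0; accept=s8,s9,s10,s11; s0-p->s1; s0-q->s2; s1-p->s0; s1-q->s3; s2-p->s4; s2-q->s5; s3-p->s6; s3-q->s7; s4-p->s8; s4-q->s3; s5-p->s4; s5-q->s9; s6-p->s1; s6-q->s10; s7-p->s11; s7-q->s7; s8-p->s1; s8-q->s2; s9-p->s4; s9-q->s9; s10-p->s4; s10-q->s5; s11-p->s1; s11-q->s10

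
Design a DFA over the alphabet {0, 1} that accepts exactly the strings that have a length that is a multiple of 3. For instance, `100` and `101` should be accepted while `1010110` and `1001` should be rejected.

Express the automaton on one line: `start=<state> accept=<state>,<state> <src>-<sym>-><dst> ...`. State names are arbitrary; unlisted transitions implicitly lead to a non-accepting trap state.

start=s0 accept=s0 s0-0->s1 s0-1->s1 s1-0->s2 s1-1->s2 s2-0->s0 s2-1->s0

Only the length mod 3 matters, so use a 3-cycle: from any state, every input symbol moves to the next state, wrapping s2 back to s0. Mark s0 accepting.
With 3 states:
        0   1  
>* s0   s1  s1 
   s1   s2  s2 
   s2   s0  s0 
(> = start, * = accepting)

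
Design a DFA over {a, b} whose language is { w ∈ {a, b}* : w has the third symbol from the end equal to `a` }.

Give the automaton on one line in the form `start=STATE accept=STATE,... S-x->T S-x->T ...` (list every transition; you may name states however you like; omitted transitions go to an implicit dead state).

start=q0 accept=q7,q8,q9,q10 q0-a->q1 q0-b->q2 q1-a->q3 q1-b->q4 q2-a->q5 q2-b->q6 q3-a->q7 q3-b->q8 q4-a->q9 q4-b->q10 q5-a->q11 q5-b->q12 q6-a->q13 q6-b->q14 q7-a->q7 q7-b->q8 q8-a->q9 q8-b->q10 q9-a->q11 q9-b->q12 q10-a->q13 q10-b->q14 q11-a->q7 q11-b->q8 q12-a->q9 q12-b->q10 q13-a->q11 q13-b->q12 q14-a->q13 q14-b->q14

A DFA must remember the last 3 symbols (since which symbol is third-to-last isn't known until the input ends). Use one state per possible window of the last ≤3 symbols; accept from those whose window starts with `a`.
A 15-state machine:
          a    b  
>  q0     q1   q2 
   q1     q3   q4 
   q2     q5   q6 
   q3     q7   q8 
   q4     q9  q10 
   q5    q11  q12 
   q6    q13  q14 
 * q7     q7   q8 
 * q8     q9  q10 
 * q9    q11  q12 
 * q10   q13  q14 
   q11    q7   q8 
   q12    q9  q10 
   q13   q11  q12 
   q14   q13  q14 
(> = start, * = accepting)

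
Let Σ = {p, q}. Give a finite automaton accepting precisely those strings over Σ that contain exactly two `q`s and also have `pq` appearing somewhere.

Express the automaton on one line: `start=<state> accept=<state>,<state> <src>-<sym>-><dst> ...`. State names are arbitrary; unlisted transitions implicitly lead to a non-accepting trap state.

start=A accept=F A-p->B A-q->C B-p->B B-q->D C-p->D C-q->E D-p->D D-q->F E-p->E E-q->E F-p->F F-q->E

Handle the two conditions separately and then intersect. One (4 states) tracks the count of `q`s, saturating at 3; the other (3 states) tracks whether and how much of `pq` has been seen. Each combined state is a pair, one component from each; accept when both components accept. Equivalent product states are then merged.
A 6-state machine:
       p  q 
>  A   B  C 
   B   B  D 
   C   D  E 
   D   D  F 
   E   E  E 
 * F   F  E 
(> = start, * = accepting)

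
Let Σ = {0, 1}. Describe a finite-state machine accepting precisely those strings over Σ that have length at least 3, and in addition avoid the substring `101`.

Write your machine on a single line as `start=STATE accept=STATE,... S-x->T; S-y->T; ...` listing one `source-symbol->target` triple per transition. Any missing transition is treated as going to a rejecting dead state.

start=q0; accept=q6,q7,q8; q0-0->q1; q0-1->q2; q1-0->q3; q1-1->q4; q2-0->q5; q2-1->q4; q3-0->q6; q3-1->q7; q4-0->q8; q4-1->q7; q5-0->q6; q5-1->q9; q6-0->q6; q6-1->q7; q7-0->q8; q7-1->q7; q8-0->q6; q8-1->q9; q9-0->q9; q9-1->q9

Build one automaton per condition and run them in lockstep. The first has 5 states tracking the input length, saturating at 4; the second has 4 states tracking partial matches of the forbidden pattern `101`. A product state is a pair (one from each), accepting exactly when both do. Equivalent product states are then merged.
10 states suffice.
        0   1  
>  q0   q1  q2 
   q1   q3  q4 
   q2   q5  q4 
   q3   q6  q7 
   q4   q8  q7 
   q5   q6  q9 
 * q6   q6  q7 
 * q7   q8  q7 
 * q8   q6  q9 
   q9   q9  q9 
(> = start, * = accepting)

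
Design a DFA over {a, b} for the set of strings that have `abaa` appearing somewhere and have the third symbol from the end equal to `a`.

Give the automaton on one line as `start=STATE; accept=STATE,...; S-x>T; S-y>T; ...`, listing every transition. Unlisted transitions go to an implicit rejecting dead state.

start=q0; accept=q5,q6,q7,q8; q0-a>q1; q0-b>q0; q1-a>q1; q1-b>q2; q2-a>q3; q2-b>q0; q3-a>q4; q3-b>q2; q4-a>q5; q4-b>q6; q5-a>q5; q5-b>q6; q6-a>q7; q6-b>q8; q7-a>q4; q7-b>q9; q8-a>q10; q8-b>q11; q9-a>q7; q9-b>q8; q10-a>q4; q10-b>q9; q11-a>q10; q11-b>q11

Build one automaton per condition and run them in lockstep. The first has 5 states tracking whether and how much of `abaa` has been seen; the second has 15 states tracking the last 3 symbols read. A product state is a pair (one from each), accepting exactly when both do. After merging equivalent states the machine shrinks.
          a    b  
>  q0     q1   q0 
   q1     q1   q2 
   q2     q3   q0 
   q3     q4   q2 
   q4     q5   q6 
 * q5     q5   q6 
 * q6     q7   q8 
 * q7     q4   q9 
 * q8    q10  q11 
   q9     q7   q8 
   q10    q4   q9 
   q11   q10  q11 
(> = start, * = accepting)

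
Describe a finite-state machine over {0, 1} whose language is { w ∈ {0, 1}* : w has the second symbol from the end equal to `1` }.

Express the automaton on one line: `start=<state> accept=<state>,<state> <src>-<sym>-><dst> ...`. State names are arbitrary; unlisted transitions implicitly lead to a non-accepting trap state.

start=s0 accept=s5,s6 s0-0->s1 s0-1->s2 s1-0->s3 s1-1->s4 s2-0->s5 s2-1->s6 s3-0->s3 s3-1->s4 s4-0->s5 s4-1->s6 s5-0->s3 s5-1->s4 s6-0->s5 s6-1->s6

Because acceptance depends on a position counted from the end, the machine has to buffer the most recent 2 symbols. Make each state the string of the last up-to-2 symbols read; on input `x` shift the window left and append `x`. Accept when the buffered window has length 2 and begins with `1`.
With 7 states:
        0   1  
>  s0   s1  s2 
   s1   s3  s4 
   s2   s5  s6 
   s3   s3  s4 
   s4   s5  s6 
 * s5   s3  s4 
 * s6   s5  s6 
(> = start, * = accepting)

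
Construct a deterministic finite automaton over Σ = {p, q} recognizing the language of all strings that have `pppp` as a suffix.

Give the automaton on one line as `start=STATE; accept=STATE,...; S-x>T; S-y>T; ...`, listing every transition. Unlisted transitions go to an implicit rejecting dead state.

Let each state record the length of the longest suffix of the input read so far that is also a prefix of `pppp`. B means the last symbol is `p`; C means the last 2 symbols are `pp`; D means the last 3 symbols are `ppp`; E means the last 4 symbols are `pppp`. Accept only at E, where the string currently ends in `pppp`.
With 5 states:
       p  q 
>  A   B  A 
   B   C  A 
   C   D  A 
   D   E  A 
 * E   E  A 
(> = start, * = accepting)

start=A; accept=E; A-p>B; A-q>A; B-p>C; B-q>A; C-p>D; C-q>A; D-p>E; D-q>A; E-p>E; E-q>A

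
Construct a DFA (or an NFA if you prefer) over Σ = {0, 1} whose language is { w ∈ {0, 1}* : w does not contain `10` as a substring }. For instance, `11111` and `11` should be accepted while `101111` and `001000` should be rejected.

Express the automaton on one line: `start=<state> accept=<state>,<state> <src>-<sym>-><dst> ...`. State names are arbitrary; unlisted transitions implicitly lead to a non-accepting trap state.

Track partial matches of the forbidden pattern `10`. State S2 is a dead state reached once `10` has occurred; every other state accepts. S0 means no part of `10` is currently matched.
        0   1  
>* S0   S0  S1 
 * S1   S2  S1 
   S2   S2  S2 
(> = start, * = accepting)

start=S0 accept=S0,S1 S0-0->S0 S0-1->S1 S1-0->S2 S1-1->S1 S2-0->S2 S2-1->S2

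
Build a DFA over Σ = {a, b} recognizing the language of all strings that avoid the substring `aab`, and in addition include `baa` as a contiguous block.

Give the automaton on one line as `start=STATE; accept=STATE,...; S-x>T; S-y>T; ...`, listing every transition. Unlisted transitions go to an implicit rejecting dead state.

Handle the two conditions separately and then intersect. One (4 states) tracks partial matches of the forbidden pattern `aab`; the other (4 states) tracks whether and how much of `baa` has been seen. Each combined state is a pair, one component from each; accept when both components accept.
        a   b  
>  q0   q1  q2 
   q1   q3  q2 
   q2   q4  q2 
   q3   q3  q5 
   q4   q6  q2 
   q5   q7  q5 
 * q6   q6  q8 
   q7   q8  q5 
   q8   q8  q8 
(> = start, * = accepting)

start=q0; accept=q6; q0-a>q1; q0-b>q2; q1-a>q3; q1-b>q2; q2-a>q4; q2-b>q2; q3-a>q3; q3-b>q5; q4-a>q6; q4-b>q2; q5-a>q7; q5-b>q5; q6-a>q6; q6-b>q8; q7-a>q8; q7-b>q5; q8-a>q8; q8-b>q8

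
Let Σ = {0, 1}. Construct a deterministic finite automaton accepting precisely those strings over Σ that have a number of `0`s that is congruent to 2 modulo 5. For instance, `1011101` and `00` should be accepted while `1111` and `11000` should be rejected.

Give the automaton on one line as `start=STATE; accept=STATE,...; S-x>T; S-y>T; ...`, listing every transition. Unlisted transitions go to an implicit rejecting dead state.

Keep the running count of `0`s modulo 5: each `0` advances along the cycle s0 → s1 → s2 → s3 → s4 → s0 while other symbols loop. Accept at s2.
A 5-state machine:
        0   1  
>  s0   s1  s0 
   s1   s2  s1 
 * s2   s3  s2 
   s3   s4  s3 
   s4   s0  s4 
(> = start, * = accepting)

start=s0; accept=s2; s0-0>s1; s0-1>s0; s1-0>s2; s1-1>s1; s2-0>s3; s2-1>s2; s3-0>s4; s3-1>s3; s4-0>s0; s4-1>s4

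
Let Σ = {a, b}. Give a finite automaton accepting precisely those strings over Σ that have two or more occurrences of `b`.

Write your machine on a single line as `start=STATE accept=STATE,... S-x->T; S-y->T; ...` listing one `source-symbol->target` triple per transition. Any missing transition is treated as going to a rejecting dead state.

Only the number of `b`s matters, and only up to 3. Make a chain q0 → q1 → q2 → q3 advanced by each `b` (with q3 absorbing); every other symbol self-loops. The accepting set is {q2, q3}.
With 4 states:
        a   b  
>  q0   q0  q1 
   q1   q1  q2 
 * q2   q2  q3 
 * q3   q3  q3 
(> = start, * = accepting)

start=q0; accept=q2,q3; q0-a->q0; q0-b->q1; q1-a->q1; q1-b->q2; q2-a->q2; q2-b->q3; q3-a->q3; q3-b->q3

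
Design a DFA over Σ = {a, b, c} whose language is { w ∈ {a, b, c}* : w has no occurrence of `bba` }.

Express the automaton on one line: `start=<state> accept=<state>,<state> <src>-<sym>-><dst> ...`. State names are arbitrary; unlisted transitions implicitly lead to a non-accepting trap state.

This is the complement of 'contains `bba`'. Use the same substring-matching states — S0 through S3 holding how much of `bba` has just been matched — but flip the accepting set: everything except the trap S3 accepts.
4 states suffice.
        a   b   c  
>* S0   S0  S1  S0 
 * S1   S0  S2  S0 
 * S2   S3  S2  S0 
   S3   S3  S3  S3 
(> = start, * = accepting)

start=S0 accept=S0,S1,S2 S0-a->S0 S0-b->S1 S0-c->S0 S1-a->S0 S1-b->S2 S1-c->S0 S2-a->S3 S2-b->S2 S2-c->S0 S3-a->S3 S3-b->S3 S3-c->S3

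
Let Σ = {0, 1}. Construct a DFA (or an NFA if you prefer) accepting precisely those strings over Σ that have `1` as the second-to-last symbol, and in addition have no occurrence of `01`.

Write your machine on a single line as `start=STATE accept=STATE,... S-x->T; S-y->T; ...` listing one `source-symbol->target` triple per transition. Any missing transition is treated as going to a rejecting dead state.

Build one automaton per condition and run them in lockstep. One (7 states) tracks the last 2 symbols read; the other (3 states) tracks partial matches of the forbidden pattern `01`. Each combined state is a pair, one component from each; accept when both components accept. Equivalent product states are then merged.
       0  1 
>  A   B  C 
   B   B  B 
   C   D  E 
 * D   B  B 
 * E   D  E 
(> = start, * = accepting)

start=A; accept=D,E; A-0->B; A-1->C; B-0->B; B-1->B; C-0->D; C-1->E; D-0->B; D-1->B; E-0->D; E-1->E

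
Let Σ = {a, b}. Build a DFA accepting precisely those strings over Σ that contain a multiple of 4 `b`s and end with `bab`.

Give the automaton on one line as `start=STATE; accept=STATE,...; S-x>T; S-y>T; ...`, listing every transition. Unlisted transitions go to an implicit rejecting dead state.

start=s0; accept=s6; s0-a>s0; s0-b>s1; s1-a>s1; s1-b>s2; s2-a>s2; s2-b>s3; s3-a>s4; s3-b>s0; s4-a>s5; s4-b>s6; s5-a>s5; s5-b>s0; s6-a>s0; s6-b>s1

Run two small machines in parallel and take their product. The first has 4 states tracking the count of `b`s modulo 4; the second has 4 states tracking how much of the suffix `bab` has currently been matched. A product state is a pair (one from each), accepting exactly when both do. After merging equivalent states the machine shrinks.
With 7 states:
        a   b  
>  s0   s0  s1 
   s1   s1  s2 
   s2   s2  s3 
   s3   s4  s0 
   s4   s5  s6 
   s5   s5  s0 
 * s6   s0  s1 
(> = start, * = accepting)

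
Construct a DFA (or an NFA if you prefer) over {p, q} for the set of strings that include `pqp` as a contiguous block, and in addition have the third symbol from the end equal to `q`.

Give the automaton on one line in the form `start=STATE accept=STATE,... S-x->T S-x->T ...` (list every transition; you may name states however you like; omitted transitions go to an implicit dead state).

start=s0 accept=s4,s5,s9,s10 s0-p->s1 s0-q->s0 s1-p->s1 s1-q->s2 s2-p->s3 s2-q->s0 s3-p->s4 s3-q->s5 s4-p->s6 s4-q->s7 s5-p->s3 s5-q->s8 s6-p->s6 s6-q->s7 s7-p->s3 s7-q->s8 s8-p->s9 s8-q->s10 s9-p->s4 s9-q->s5 s10-p->s9 s10-q->s10

Build one automaton per condition and run them in lockstep. The first has 4 states tracking whether and how much of `pqp` has been seen; the second has 15 states tracking the last 3 symbols read. A product state is a pair (one from each), accepting exactly when both do. Equivalent product states are then merged.
11 states suffice.
          p    q  
>  s0     s1   s0 
   s1     s1   s2 
   s2     s3   s0 
   s3     s4   s5 
 * s4     s6   s7 
 * s5     s3   s8 
   s6     s6   s7 
   s7     s3   s8 
   s8     s9  s10 
 * s9     s4   s5 
 * s10    s9  s10 
(> = start, * = accepting)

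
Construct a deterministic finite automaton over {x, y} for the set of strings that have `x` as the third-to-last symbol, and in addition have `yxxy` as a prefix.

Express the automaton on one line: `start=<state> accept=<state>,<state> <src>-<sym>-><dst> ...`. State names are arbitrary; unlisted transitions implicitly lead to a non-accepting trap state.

Run two small machines in parallel and take their product. One (15 states) tracks the last 3 symbols read; the other (6 states) tracks whether the input so far still matches the prefix `yxxy`. Each combined state is a pair, one component from each; accept when both components accept. Equivalent product states are then merged.
          x    y  
>  S0     S1   S2 
   S1     S1   S1 
   S2     S3   S1 
   S3     S4   S1 
   S4     S1   S5 
 * S5     S6   S7 
 * S6     S8   S9 
 * S7    S10  S11 
   S8    S12   S5 
   S9     S6   S7 
   S10    S8   S9 
   S11   S10  S11 
 * S12   S12   S5 
(> = start, * = accepting)

start=S0 accept=S5,S6,S7,S12 S0-x->S1 S0-y->S2 S1-x->S1 S1-y->S1 S2-x->S3 S2-y->S1 S3-x->S4 S3-y->S1 S4-x->S1 S4-y->S5 S5-x->S6 S5-y->S7 S6-x->S8 S6-y->S9 S7-x->S10 S7-y->S11 S8-x->S12 S8-y->S5 S9-x->S6 S9-y->S7 S10-x->S8 S10-y->S9 S11-x->S10 S11-y->S11 S12-x->S12 S12-y->S5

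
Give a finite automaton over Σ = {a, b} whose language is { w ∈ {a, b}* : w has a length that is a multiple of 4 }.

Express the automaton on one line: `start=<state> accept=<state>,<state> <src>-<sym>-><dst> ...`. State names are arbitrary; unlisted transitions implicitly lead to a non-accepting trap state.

Only the length mod 4 matters, so use a 4-cycle: from any state, every input symbol moves to the next state, wrapping s3 back to s0. Mark s0 accepting.
A 4-state machine:
        a   b  
>* s0   s1  s1 
   s1   s2  s2 
   s2   s3  s3 
   s3   s0  s0 
(> = start, * = accepting)

start=s0 accept=s0 s0-a->s1 s0-b->s1 s1-a->s2 s1-b->s2 s2-a->s3 s2-b->s3 s3-a->s0 s3-b->s0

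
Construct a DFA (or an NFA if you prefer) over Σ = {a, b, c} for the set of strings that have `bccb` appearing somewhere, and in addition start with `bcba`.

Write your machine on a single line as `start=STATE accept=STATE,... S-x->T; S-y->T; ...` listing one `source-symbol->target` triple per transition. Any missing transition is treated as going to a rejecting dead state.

Build one automaton per condition and run them in lockstep. The first has 5 states tracking whether and how much of `bccb` has been seen; the second has 6 states tracking whether the input so far still matches the prefix `bcba`. A product state is a pair (one from each), accepting exactly when both do.
          a    b    c  
>  q0     q1   q2   q1 
   q1     q1   q3   q1 
   q2     q1   q3   q4 
   q3     q1   q3   q5 
   q4     q1   q6   q7 
   q5     q1   q3   q7 
   q6     q8   q3   q5 
   q7     q1   q9   q1 
   q8     q8  q10   q8 
   q9     q9   q9   q9 
   q10    q8  q10  q11 
   q11    q8  q10  q12 
   q12    q8  q13   q8 
 * q13   q13  q13  q13 
(> = start, * = accepting)

start=q0; accept=q13; q0-a->q1; q0-b->q2; q0-c->q1; q1-a->q1; q1-b->q3; q1-c->q1; q2-a->q1; q2-b->q3; q2-c->q4; q3-a->q1; q3-b->q3; q3-c->q5; q4-a->q1; q4-b->q6; q4-c->q7; q5-a->q1; q5-b->q3; q5-c->q7; q6-a->q8; q6-b->q3; q6-c->q5; q7-a->q1; q7-b->q9; q7-c->q1; q8-a->q8; q8-b->q10; q8-c->q8; q9-a->q9; q9-b->q9; q9-c->q9; q10-a->q8; q10-b->q10; q10-c->q11; q11-a->q8; q11-b->q10; q11-c->q12; q12-a->q8; q12-b->q13; q12-c->q8; q13-a->q13; q13-b->q13; q13-c->q13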